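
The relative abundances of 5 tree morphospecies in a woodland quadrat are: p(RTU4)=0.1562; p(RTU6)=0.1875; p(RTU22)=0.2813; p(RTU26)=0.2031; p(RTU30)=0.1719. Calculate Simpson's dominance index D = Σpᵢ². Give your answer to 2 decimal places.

D = 0.1562² + 0.1875² + 0.2813² + 0.2031² + 0.1719² = 0.0244 + 0.0352 + 0.0791 + 0.0412 + 0.0295 = 0.2095 (working shown to 4 dp, full precision carried).
To 2 decimal places, D = 0.21.

0.21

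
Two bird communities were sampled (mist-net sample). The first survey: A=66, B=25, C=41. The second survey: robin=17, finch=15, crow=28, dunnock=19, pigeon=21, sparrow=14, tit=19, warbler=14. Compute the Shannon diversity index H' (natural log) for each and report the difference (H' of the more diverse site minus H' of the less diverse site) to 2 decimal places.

The first survey: N=132, proportions 0.5, 0.1894, 0.3106, giving H' = 1.0249 (working shown to 4 dp, full precision carried).
The second survey: N=147, proportions 0.1156, 0.102, 0.1905, 0.1293, 0.1429, 0.0952, 0.1293, 0.0952, giving H' = 2.0530.
Difference = |1.0249 − 2.0530| = 1.0281, i.e. 1.03 to 2 decimal places.

1.03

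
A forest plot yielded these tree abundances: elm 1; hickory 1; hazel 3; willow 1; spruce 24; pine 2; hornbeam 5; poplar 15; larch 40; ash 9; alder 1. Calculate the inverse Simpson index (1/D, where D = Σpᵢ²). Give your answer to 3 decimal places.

Total N = 1+1+3+1+24+2+5+15+40+9+1 = 102, so the proportions are 0.0098039, 0.0098039, 0.0294118, 0.0098039, 0.2352941, 0.0196078, 0.0490196, 0.1470588, 0.3921569, 0.0882353, 0.0098039 (working shown to 7 dp, full precision carried).
D = 0.0098039² + 0.0098039² + 0.0294118² + 0.0098039² + 0.2352941² + 0.0196078² + 0.0490196² + 0.1470588² + 0.3921569² + 0.0882353² + 0.0098039² = 0.0000961 + 0.0000961 + 0.0008651 + 0.0000961 + 0.0553633 + 0.0003845 + 0.0024029 + 0.0216263 + 0.1537870 + 0.0077855 + 0.0000961 = 0.2425990.
So 1/D = 4.12203, i.e. 4.122 to 3 decimal places.

4.122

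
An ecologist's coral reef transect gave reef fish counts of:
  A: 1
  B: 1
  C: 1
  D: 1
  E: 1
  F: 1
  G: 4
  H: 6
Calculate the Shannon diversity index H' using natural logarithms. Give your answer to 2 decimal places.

Total N = 1+1+1+1+1+1+4+6 = 16, so the proportions are 0.0625, 0.0625, 0.0625, 0.0625, 0.0625, 0.0625, 0.25, 0.375 (working shown to 4 dp, full precision carried).
Each pᵢ ln pᵢ term: 0.0625×(-2.7726)=-0.1733, 0.0625×(-2.7726)=-0.1733, 0.0625×(-2.7726)=-0.1733, 0.0625×(-2.7726)=-0.1733, 0.0625×(-2.7726)=-0.1733, 0.0625×(-2.7726)=-0.1733, 0.25×(-1.3863)=-0.3466, 0.375×(-0.9808)=-0.3678.
Sum = -1.7541, so H' = 1.75.

1.75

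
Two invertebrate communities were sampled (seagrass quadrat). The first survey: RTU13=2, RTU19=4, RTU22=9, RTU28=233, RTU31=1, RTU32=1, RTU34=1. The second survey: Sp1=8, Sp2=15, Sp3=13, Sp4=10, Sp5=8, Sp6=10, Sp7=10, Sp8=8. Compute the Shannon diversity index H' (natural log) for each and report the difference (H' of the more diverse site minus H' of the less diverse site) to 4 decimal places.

The first survey: N=251, proportions 0.00796813, 0.01593625, 0.03585657, 0.92828685, 0.00398406, 0.00398406, 0.00398406, giving H' = 0.35892524 (working shown to 8 dp, full precision carried).
The second survey: N=82, proportions 0.09756098, 0.18292683, 0.15853659, 0.12195122, 0.09756098, 0.12195122, 0.12195122, 0.09756098, giving H' = 2.05367968.
Difference = |0.35892524 − 2.05367968| = 1.69475444, i.e. 1.6948 to 4 decimal places.

1.6948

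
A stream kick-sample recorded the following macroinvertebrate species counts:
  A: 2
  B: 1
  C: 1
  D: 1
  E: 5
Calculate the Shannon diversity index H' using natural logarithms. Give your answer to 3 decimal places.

1.359

Total N = 2+1+1+1+5 = 10, so the proportions are 0.2, 0.1, 0.1, 0.1, 0.5 (working shown to 5 dp, full precision carried).
Each pᵢ ln pᵢ term: 0.2×(-1.60944)=-0.32189, 0.1×(-2.30259)=-0.23026, 0.1×(-2.30259)=-0.23026, 0.1×(-2.30259)=-0.23026, 0.5×(-0.69315)=-0.34657.
Sum = -1.35924, so H' = 1.359.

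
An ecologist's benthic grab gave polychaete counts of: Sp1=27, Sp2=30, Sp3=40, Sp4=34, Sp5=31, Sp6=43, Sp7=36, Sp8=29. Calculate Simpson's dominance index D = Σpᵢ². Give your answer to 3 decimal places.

Total N = 27+30+40+34+31+43+36+29 = 270, so the proportions are 0.1, 0.11111, 0.14815, 0.12593, 0.11481, 0.15926, 0.13333, 0.10741 (working shown to 5 dp, full precision carried).
D = 0.1² + 0.11111² + 0.14815² + 0.12593² + 0.11481² + 0.15926² + 0.13333² + 0.10741² = 0.01000 + 0.01235 + 0.02195 + 0.01586 + 0.01318 + 0.02536 + 0.01778 + 0.01154 = 0.12801.
To 3 decimal places, D = 0.128.

0.128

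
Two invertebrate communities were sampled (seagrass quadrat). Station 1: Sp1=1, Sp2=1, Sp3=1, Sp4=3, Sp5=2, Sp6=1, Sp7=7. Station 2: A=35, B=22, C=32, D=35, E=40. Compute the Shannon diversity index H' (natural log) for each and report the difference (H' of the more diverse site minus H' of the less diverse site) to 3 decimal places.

Station 1: N=16, proportions 0.0625, 0.0625, 0.0625, 0.1875, 0.125, 0.0625, 0.4375, giving H' = 1.62862 (working shown to 5 dp, full precision carried).
Station 2: N=164, proportions 0.21341, 0.13415, 0.19512, 0.21341, 0.2439, giving H' = 1.59172.
Difference = |1.62862 − 1.59172| = 0.03690, i.e. 0.037 to 3 decimal places.

0.037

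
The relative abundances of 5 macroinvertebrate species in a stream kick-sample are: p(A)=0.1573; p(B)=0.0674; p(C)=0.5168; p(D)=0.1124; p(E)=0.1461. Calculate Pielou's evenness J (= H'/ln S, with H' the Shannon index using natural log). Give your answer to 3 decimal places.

H' = −Σ pᵢ ln pᵢ = −((-0.29094) + (-0.18179) + (-0.34114) + (-0.24567) + (-0.28102)) = 1.34056 (working shown to 5 dp, full precision carried).
With S = 5 species, ln S = 1.60944, so J = 1.34056/1.60944 = 0.83293, i.e. 0.833 to 3 decimal places.

0.833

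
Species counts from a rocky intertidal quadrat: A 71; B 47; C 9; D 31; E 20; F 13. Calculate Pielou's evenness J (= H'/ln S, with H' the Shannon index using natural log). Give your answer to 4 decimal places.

Total N = 71+47+9+31+20+13 = 191, so the proportions are 0.371728, 0.246073, 0.04712, 0.162304, 0.104712, 0.068063 (working shown to 6 dp, full precision carried).
H' = −Σ pᵢ ln pᵢ = −((-0.367859) + (-0.345026) + (-0.143955) + (-0.295115) + (-0.236287) + (-0.182907)) = 1.571149.
With S = 6 species, ln S = 1.791759, so J = 1.571149/1.791759 = 0.876875, i.e. 0.8769 to 4 decimal places.

0.8769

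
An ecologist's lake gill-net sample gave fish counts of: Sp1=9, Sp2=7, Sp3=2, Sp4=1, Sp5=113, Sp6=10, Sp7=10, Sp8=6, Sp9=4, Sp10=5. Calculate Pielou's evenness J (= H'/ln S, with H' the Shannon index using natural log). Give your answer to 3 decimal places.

0.560

Total N = 9+7+2+1+113+10+10+6+4+5 = 167, so the proportions are 0.05389, 0.04192, 0.01198, 0.00599, 0.67665, 0.05988, 0.05988, 0.03593, 0.02395, 0.02994 (working shown to 5 dp, full precision carried).
H' = −Σ pᵢ ln pᵢ = −((-0.15741) + (-0.13296) + (-0.05299) + (-0.03065) + (-0.26430) + (-0.16859) + (-0.16859) + (-0.11951) + (-0.08938) + (-0.10505)) = 1.28942.
With S = 10 species, ln S = 2.30259, so J = 1.28942/2.30259 = 0.55999, i.e. 0.560 to 3 decimal places.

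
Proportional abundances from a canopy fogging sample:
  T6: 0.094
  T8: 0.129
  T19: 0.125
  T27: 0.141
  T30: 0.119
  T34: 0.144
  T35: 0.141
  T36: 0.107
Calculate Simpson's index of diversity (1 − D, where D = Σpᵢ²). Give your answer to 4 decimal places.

0.8728

D = 0.094² + 0.129² + 0.125² + 0.141² + 0.119² + 0.144² + 0.141² + 0.107² = 0.008836 + 0.016641 + 0.015625 + 0.019881 + 0.014161 + 0.020736 + 0.019881 + 0.011449 = 0.127210 (working shown to 6 dp, full precision carried).
So 1 − D = 0.872790, i.e. 0.8728 to 4 decimal places.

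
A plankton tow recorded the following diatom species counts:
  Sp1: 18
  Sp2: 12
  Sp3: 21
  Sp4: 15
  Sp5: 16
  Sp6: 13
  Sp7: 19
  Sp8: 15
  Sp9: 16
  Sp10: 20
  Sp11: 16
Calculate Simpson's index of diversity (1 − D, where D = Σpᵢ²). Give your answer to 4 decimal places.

Total N = 18+12+21+15+16+13+19+15+16+20+16 = 181, so the proportions are 0.099448, 0.066298, 0.116022, 0.082873, 0.088398, 0.071823, 0.104972, 0.082873, 0.088398, 0.110497, 0.088398 (working shown to 6 dp, full precision carried).
D = 0.099448² + 0.066298² + 0.116022² + 0.082873² + 0.088398² + 0.071823² + 0.104972² + 0.082873² + 0.088398² + 0.110497² + 0.088398² = 0.009890 + 0.004395 + 0.013461 + 0.006868 + 0.007814 + 0.005159 + 0.011019 + 0.006868 + 0.007814 + 0.012210 + 0.007814 = 0.093312.
So 1 − D = 0.906688, i.e. 0.9067 to 4 decimal places.

0.9067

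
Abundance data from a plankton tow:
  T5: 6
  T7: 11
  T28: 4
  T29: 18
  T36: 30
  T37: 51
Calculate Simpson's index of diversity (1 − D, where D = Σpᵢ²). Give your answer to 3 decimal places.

Total N = 6+11+4+18+30+51 = 120, so the proportions are 0.05, 0.09167, 0.03333, 0.15, 0.25, 0.425 (working shown to 5 dp, full precision carried).
D = 0.05² + 0.09167² + 0.03333² + 0.15² + 0.25² + 0.425² = 0.00250 + 0.00840 + 0.00111 + 0.02250 + 0.06250 + 0.18062 = 0.27764.
So 1 − D = 0.72236, i.e. 0.722 to 3 decimal places.

0.722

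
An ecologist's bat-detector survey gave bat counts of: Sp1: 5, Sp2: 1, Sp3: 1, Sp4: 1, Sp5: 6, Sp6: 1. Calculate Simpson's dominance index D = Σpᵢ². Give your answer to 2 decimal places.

Total N = 5+1+1+1+6+1 = 15, so the proportions are 0.3333, 0.0667, 0.0667, 0.0667, 0.4, 0.0667 (working shown to 4 dp, full precision carried).
D = 0.3333² + 0.0667² + 0.0667² + 0.0667² + 0.4² + 0.0667² = 0.1111 + 0.0044 + 0.0044 + 0.0044 + 0.1600 + 0.0044 = 0.2889.
To 2 decimal places, D = 0.29.

0.29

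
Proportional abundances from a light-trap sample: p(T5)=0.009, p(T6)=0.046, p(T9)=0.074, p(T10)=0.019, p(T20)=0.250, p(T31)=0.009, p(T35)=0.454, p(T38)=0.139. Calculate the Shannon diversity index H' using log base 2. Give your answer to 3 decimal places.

Each pᵢ log₂ pᵢ term (working shown to 5 dp, full precision carried): 0.009×(-6.79586)=-0.06116, 0.046×(-4.44222)=-0.20434, 0.074×(-3.75633)=-0.27797, 0.019×(-5.71786)=-0.10864, 0.25×(-2.00000)=-0.50000, 0.009×(-6.79586)=-0.06116, 0.454×(-1.13924)=-0.51721, 0.139×(-2.84684)=-0.39571.
Sum = -2.12620, so H' = 2.126.

2.126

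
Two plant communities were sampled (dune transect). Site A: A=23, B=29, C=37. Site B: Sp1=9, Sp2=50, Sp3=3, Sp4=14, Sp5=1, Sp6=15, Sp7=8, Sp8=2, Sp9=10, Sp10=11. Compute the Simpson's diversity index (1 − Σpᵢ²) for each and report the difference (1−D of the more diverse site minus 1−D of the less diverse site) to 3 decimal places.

Site A: N=89, proportions 0.25843, 0.32584, 0.41573, giving 1−D = 0.65421 (working shown to 5 dp, full precision carried).
Site B: N=123, proportions 0.07317, 0.4065, 0.02439, 0.11382, 0.00813, 0.12195, 0.06504, 0.01626, 0.0813, 0.08943, giving 1−D = 0.78181.
Difference = |0.65421 − 0.78181| = 0.12760, i.e. 0.128 to 3 decimal places.

0.128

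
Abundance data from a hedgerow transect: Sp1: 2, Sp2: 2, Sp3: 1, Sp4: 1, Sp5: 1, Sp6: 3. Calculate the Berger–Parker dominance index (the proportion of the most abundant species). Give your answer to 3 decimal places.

0.300

Total N = 2+2+1+1+1+3 = 10, so the proportions are 0.2, 0.2, 0.1, 0.1, 0.1, 0.3 (working shown to 5 dp, full precision carried).
The largest proportion is 0.3, i.e. d = 0.300 to 3 decimal places.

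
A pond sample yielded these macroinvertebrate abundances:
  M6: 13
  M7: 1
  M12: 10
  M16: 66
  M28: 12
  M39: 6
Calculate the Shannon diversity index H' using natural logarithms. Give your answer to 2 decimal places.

Total N = 13+1+10+66+12+6 = 108, so the proportions are 0.1204, 0.0093, 0.0926, 0.6111, 0.1111, 0.0556 (working shown to 4 dp, full precision carried).
Each pᵢ ln pᵢ term: 0.1204×(-2.1172)=-0.2548, 0.0093×(-4.6821)=-0.0434, 0.0926×(-2.3795)=-0.2203, 0.6111×(-0.4925)=-0.3010, 0.1111×(-2.1972)=-0.2441, 0.0556×(-2.8904)=-0.1606.
Sum = -1.2242, so H' = 1.22.

1.22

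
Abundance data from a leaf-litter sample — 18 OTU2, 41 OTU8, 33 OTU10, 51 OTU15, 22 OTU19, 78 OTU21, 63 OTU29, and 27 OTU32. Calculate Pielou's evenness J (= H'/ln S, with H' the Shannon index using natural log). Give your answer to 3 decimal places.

Total N = 18+41+33+51+22+78+63+27 = 333, so the proportions are 0.05405, 0.12312, 0.0991, 0.15315, 0.06607, 0.23423, 0.18919, 0.08108 (working shown to 5 dp, full precision carried).
H' = −Σ pᵢ ln pᵢ = −((-0.15772) + (-0.25789) + (-0.22908) + (-0.28736) + (-0.17951) + (-0.33998) + (-0.31500) + (-0.20370)) = 1.97024.
With S = 8 species, ln S = 2.07944, so J = 1.97024/2.07944 = 0.94748, i.e. 0.947 to 3 decimal places.

0.947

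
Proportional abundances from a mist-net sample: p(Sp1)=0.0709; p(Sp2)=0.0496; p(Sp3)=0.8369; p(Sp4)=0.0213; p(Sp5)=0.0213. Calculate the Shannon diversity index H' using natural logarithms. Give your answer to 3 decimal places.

0.650

Each pᵢ ln pᵢ term (working shown to 5 dp, full precision carried): 0.0709×(-2.64648)=-0.18764, 0.0496×(-3.00376)=-0.14899, 0.8369×(-0.17805)=-0.14901, 0.0213×(-3.84905)=-0.08198, 0.0213×(-3.84905)=-0.08198.
Sum = -0.64960, so H' = 0.650.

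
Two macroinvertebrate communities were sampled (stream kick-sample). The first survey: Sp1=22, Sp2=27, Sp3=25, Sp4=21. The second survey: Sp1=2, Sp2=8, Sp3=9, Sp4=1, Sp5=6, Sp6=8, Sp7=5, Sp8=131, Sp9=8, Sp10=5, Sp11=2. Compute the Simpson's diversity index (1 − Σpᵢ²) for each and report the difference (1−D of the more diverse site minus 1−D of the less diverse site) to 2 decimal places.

The first survey: N=95, proportions 0.23158, 0.28421, 0.26316, 0.22105, giving 1−D = 0.74748 (working shown to 5 dp, full precision carried).
The second survey: N=185, proportions 0.01081, 0.04324, 0.04865, 0.00541, 0.03243, 0.04324, 0.02703, 0.70811, 0.04324, 0.02703, 0.01081, giving 1−D = 0.48783.
Difference = |0.74748 − 0.48783| = 0.25965, i.e. 0.26 to 2 decimal places.

0.26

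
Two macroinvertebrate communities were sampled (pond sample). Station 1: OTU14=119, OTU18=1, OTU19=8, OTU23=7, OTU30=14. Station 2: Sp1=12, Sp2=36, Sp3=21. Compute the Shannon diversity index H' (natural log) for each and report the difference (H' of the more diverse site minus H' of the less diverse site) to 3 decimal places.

0.270

Station 1: N=149, proportions 0.79866, 0.00671, 0.05369, 0.04698, 0.09396, giving H' = 0.73603 (working shown to 5 dp, full precision carried).
Station 2: N=69, proportions 0.17391, 0.52174, 0.30435, giving H' = 1.00569.
Difference = |0.73603 − 1.00569| = 0.26966, i.e. 0.270 to 3 decimal places.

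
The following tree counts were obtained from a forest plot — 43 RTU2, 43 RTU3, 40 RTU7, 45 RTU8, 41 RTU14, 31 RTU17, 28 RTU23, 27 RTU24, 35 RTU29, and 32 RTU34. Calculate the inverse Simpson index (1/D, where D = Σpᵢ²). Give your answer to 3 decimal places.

Total N = 43+43+40+45+41+31+28+27+35+32 = 365, so the proportions are 0.1178082, 0.1178082, 0.109589, 0.1232877, 0.1123288, 0.0849315, 0.0767123, 0.0739726, 0.0958904, 0.0876712 (working shown to 7 dp, full precision carried).
D = 0.1178082² + 0.1178082² + 0.109589² + 0.1232877² + 0.1123288² + 0.0849315² + 0.0767123² + 0.0739726² + 0.0958904² + 0.0876712² = 0.0138788 + 0.0138788 + 0.0120098 + 0.0151998 + 0.0126178 + 0.0072134 + 0.0058848 + 0.0054719 + 0.0091950 + 0.0076862 = 0.1030362.
So 1/D = 9.70533, i.e. 9.705 to 3 decimal places.

9.705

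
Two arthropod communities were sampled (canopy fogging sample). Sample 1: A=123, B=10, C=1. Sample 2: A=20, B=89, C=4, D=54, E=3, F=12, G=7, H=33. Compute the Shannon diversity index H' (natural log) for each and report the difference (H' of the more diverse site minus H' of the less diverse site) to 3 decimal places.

Sample 1: N=134, proportions 0.91791, 0.07463, 0.00746, giving H' = 0.30885 (working shown to 5 dp, full precision carried).
Sample 2: N=222, proportions 0.09009, 0.4009, 0.01802, 0.24324, 0.01351, 0.05405, 0.03153, 0.14865, giving H' = 1.60775.
Difference = |0.30885 − 1.60775| = 1.29890, i.e. 1.299 to 3 decimal places.

1.299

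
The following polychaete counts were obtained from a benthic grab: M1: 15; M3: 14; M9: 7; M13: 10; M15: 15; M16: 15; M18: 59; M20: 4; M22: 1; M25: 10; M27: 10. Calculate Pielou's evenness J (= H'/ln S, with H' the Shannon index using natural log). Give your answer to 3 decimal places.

Total N = 15+14+7+10+15+15+59+4+1+10+10 = 160, so the proportions are 0.09375, 0.0875, 0.04375, 0.0625, 0.09375, 0.09375, 0.36875, 0.025, 0.00625, 0.0625, 0.0625 (working shown to 5 dp, full precision carried).
H' = −Σ pᵢ ln pᵢ = −((-0.22192) + (-0.21316) + (-0.13691) + (-0.17329) + (-0.22192) + (-0.22192) + (-0.36788) + (-0.09222) + (-0.03172) + (-0.17329) + (-0.17329)) = 2.02750.
With S = 11 species, ln S = 2.39790, so J = 2.02750/2.39790 = 0.84553, i.e. 0.846 to 3 decimal places.

0.846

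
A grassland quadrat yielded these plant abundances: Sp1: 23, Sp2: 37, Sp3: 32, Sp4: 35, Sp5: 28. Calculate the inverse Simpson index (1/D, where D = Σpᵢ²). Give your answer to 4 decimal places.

4.8722

Total N = 23+37+32+35+28 = 155, so the proportions are 0.1483871, 0.23870968, 0.20645161, 0.22580645, 0.18064516 (working shown to 8 dp, full precision carried).
D = 0.1483871² + 0.23870968² + 0.20645161² + 0.22580645² + 0.18064516² = 0.02201873 + 0.05698231 + 0.04262227 + 0.05098855 + 0.03263267 = 0.20524454.
So 1/D = 4.872237, i.e. 4.8722 to 4 decimal places.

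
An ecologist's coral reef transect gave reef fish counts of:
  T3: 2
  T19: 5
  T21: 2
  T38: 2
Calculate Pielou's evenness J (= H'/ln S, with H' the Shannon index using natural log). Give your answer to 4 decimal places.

0.9293

Total N = 2+5+2+2 = 11, so the proportions are 0.181818, 0.454545, 0.181818, 0.181818 (working shown to 6 dp, full precision carried).
H' = −Σ pᵢ ln pᵢ = −((-0.309954) + (-0.358390) + (-0.309954) + (-0.309954)) = 1.288252.
With S = 4 species, ln S = 1.386294, so J = 1.288252/1.386294 = 0.929278, i.e. 0.9293 to 4 decimal places.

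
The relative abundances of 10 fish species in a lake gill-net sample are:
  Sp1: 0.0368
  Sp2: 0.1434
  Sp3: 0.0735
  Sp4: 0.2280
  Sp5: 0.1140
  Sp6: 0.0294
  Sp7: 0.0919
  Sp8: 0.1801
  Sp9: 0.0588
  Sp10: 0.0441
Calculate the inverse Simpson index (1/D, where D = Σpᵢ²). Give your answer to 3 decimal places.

7.171

D = 0.0368² + 0.1434² + 0.0735² + 0.228² + 0.114² + 0.0294² + 0.0919² + 0.1801² + 0.0588² + 0.0441² = 0.0013542 + 0.0205636 + 0.0054022 + 0.0519840 + 0.0129960 + 0.0008644 + 0.0084456 + 0.0324360 + 0.0034574 + 0.0019448 = 0.1394483 (working shown to 7 dp, full precision carried).
So 1/D = 7.17112, i.e. 7.171 to 3 decimal places.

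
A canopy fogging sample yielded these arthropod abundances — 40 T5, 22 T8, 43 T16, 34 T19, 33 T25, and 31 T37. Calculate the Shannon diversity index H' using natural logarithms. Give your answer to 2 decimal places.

Total N = 40+22+43+34+33+31 = 203, so the proportions are 0.197, 0.1084, 0.2118, 0.1675, 0.1626, 0.1527 (working shown to 4 dp, full precision carried).
Each pᵢ ln pᵢ term: 0.197×(-1.6243)=-0.3201, 0.1084×(-2.2222)=-0.2408, 0.2118×(-1.5520)=-0.3288, 0.1675×(-1.7868)=-0.2993, 0.1626×(-1.8167)=-0.2953, 0.1527×(-1.8792)=-0.2870.
Sum = -1.7712, so H' = 1.77.

1.77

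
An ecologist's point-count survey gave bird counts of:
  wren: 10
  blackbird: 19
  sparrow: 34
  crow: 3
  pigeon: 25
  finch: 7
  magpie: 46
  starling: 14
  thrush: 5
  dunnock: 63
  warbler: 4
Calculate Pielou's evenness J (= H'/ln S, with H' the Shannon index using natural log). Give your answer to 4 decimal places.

Total N = 10+19+34+3+25+7+46+14+5+63+4 = 230, so the proportions are 0.043478, 0.082609, 0.147826, 0.013043, 0.108696, 0.030435, 0.2, 0.06087, 0.021739, 0.273913, 0.017391 (working shown to 6 dp, full precision carried).
H' = −Σ pᵢ ln pᵢ = −((-0.136326) + (-0.205996) + (-0.282602) + (-0.056602) + (-0.241218) + (-0.106283) + (-0.321888) + (-0.170375) + (-0.083231) + (-0.354702) + (-0.070466)) = 2.029689.
With S = 11 species, ln S = 2.397895, so J = 2.029689/2.397895 = 0.846446, i.e. 0.8464 to 4 decimal places.

0.8464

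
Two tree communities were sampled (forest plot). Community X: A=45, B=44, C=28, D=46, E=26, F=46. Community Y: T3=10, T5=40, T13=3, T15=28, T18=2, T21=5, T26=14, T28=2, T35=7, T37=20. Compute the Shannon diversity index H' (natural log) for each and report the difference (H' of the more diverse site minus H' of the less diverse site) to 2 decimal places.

0.14

Community X: N=235, proportions 0.19149, 0.18723, 0.11915, 0.19574, 0.11064, 0.19574, giving H' = 1.76575 (working shown to 5 dp, full precision carried).
Community Y: N=131, proportions 0.07634, 0.30534, 0.0229, 0.21374, 0.01527, 0.03817, 0.10687, 0.01527, 0.05344, 0.15267, giving H' = 1.90969.
Difference = |1.76575 − 1.90969| = 0.14394, i.e. 0.14 to 2 decimal places.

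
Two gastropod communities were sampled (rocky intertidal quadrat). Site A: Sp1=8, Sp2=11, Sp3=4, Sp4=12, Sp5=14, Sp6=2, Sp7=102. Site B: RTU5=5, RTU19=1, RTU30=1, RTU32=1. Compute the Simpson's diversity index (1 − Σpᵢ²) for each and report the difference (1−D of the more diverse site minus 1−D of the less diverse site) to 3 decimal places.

Site A: N=153, proportions 0.05229, 0.0719, 0.02614, 0.07843, 0.0915, 0.01307, 0.66667, giving 1−D = 0.53227 (working shown to 5 dp, full precision carried).
Site B: N=8, proportions 0.625, 0.125, 0.125, 0.125, giving 1−D = 0.56250.
Difference = |0.53227 − 0.56250| = 0.03023, i.e. 0.030 to 3 decimal places.

0.030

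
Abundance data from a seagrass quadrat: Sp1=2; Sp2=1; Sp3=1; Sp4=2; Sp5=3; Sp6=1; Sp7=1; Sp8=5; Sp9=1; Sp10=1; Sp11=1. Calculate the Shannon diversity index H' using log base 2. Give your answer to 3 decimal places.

3.176

Total N = 2+1+1+2+3+1+1+5+1+1+1 = 19, so the proportions are 0.10526, 0.05263, 0.05263, 0.10526, 0.15789, 0.05263, 0.05263, 0.26316, 0.05263, 0.05263, 0.05263 (working shown to 5 dp, full precision carried).
Each pᵢ log₂ pᵢ term: 0.10526×(-3.24793)=-0.34189, 0.05263×(-4.24793)=-0.22358, 0.05263×(-4.24793)=-0.22358, 0.10526×(-3.24793)=-0.34189, 0.15789×(-2.66297)=-0.42047, 0.05263×(-4.24793)=-0.22358, 0.05263×(-4.24793)=-0.22358, 0.26316×(-1.92600)=-0.50684, 0.05263×(-4.24793)=-0.22358, 0.05263×(-4.24793)=-0.22358, 0.05263×(-4.24793)=-0.22358.
Sum = -3.17611, so H' = 3.176.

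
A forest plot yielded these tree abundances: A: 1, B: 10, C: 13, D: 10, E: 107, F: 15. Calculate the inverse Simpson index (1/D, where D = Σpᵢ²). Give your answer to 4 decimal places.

2.0206

Total N = 1+10+13+10+107+15 = 156, so the proportions are 0.0064103, 0.0641026, 0.0833333, 0.0641026, 0.6858974, 0.0961538 (working shown to 7 dp, full precision carried).
D = 0.0064103² + 0.0641026² + 0.0833333² + 0.0641026² + 0.6858974² + 0.0961538² = 0.0000411 + 0.0041091 + 0.0069444 + 0.0041091 + 0.4704553 + 0.0092456 = 0.4949047.
So 1/D = 2.020591, i.e. 2.0206 to 4 decimal places.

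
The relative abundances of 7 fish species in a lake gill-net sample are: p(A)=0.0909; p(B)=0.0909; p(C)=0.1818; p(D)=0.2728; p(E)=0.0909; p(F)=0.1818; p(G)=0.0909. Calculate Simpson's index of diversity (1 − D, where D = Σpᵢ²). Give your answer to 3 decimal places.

D = 0.0909² + 0.0909² + 0.1818² + 0.2728² + 0.0909² + 0.1818² + 0.0909² = 0.00826 + 0.00826 + 0.03305 + 0.07442 + 0.00826 + 0.03305 + 0.00826 = 0.17357 (working shown to 5 dp, full precision carried).
So 1 − D = 0.82643, i.e. 0.826 to 3 decimal places.

0.826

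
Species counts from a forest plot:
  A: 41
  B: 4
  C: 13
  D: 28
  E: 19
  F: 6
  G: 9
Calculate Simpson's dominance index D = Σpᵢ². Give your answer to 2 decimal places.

Total N = 41+4+13+28+19+6+9 = 120, so the proportions are 0.3417, 0.0333, 0.1083, 0.2333, 0.1583, 0.05, 0.075 (working shown to 4 dp, full precision carried).
D = 0.3417² + 0.0333² + 0.1083² + 0.2333² + 0.1583² + 0.05² + 0.075² = 0.1167 + 0.0011 + 0.0117 + 0.0544 + 0.0251 + 0.0025 + 0.0056 = 0.2172.
To 2 decimal places, D = 0.22.

0.22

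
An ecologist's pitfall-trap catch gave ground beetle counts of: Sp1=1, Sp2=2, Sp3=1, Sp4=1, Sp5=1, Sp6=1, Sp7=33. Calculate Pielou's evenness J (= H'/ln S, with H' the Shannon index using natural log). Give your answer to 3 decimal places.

Total N = 1+2+1+1+1+1+33 = 40, so the proportions are 0.025, 0.05, 0.025, 0.025, 0.025, 0.025, 0.825 (working shown to 6 dp, full precision carried).
H' = −Σ pᵢ ln pᵢ = −((-0.092222) + (-0.149787) + (-0.092222) + (-0.092222) + (-0.092222) + (-0.092222) + (-0.158707)) = 0.769603.
With S = 7 species, ln S = 1.945910, so J = 0.769603/1.945910 = 0.395498, i.e. 0.395 to 3 decimal places.

0.395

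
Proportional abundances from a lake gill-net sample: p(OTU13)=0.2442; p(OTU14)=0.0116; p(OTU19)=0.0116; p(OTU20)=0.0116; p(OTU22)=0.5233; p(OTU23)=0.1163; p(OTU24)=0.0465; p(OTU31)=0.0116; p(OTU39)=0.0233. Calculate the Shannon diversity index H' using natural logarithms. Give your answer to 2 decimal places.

Each pᵢ ln pᵢ term (working shown to 4 dp, full precision carried): 0.2442×(-1.4098)=-0.3443, 0.0116×(-4.4568)=-0.0517, 0.0116×(-4.4568)=-0.0517, 0.0116×(-4.4568)=-0.0517, 0.5233×(-0.6476)=-0.3389, 0.1163×(-2.1516)=-0.2502, 0.0465×(-3.0683)=-0.1427, 0.0116×(-4.4568)=-0.0517, 0.0233×(-3.7593)=-0.0876.
Sum = -1.3704, so H' = 1.37.

1.37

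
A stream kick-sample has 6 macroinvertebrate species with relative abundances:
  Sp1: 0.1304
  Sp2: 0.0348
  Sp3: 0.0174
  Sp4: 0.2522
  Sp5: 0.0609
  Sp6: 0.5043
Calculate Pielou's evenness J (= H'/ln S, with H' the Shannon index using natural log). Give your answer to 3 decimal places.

H' = −Σ pᵢ ln pᵢ = −((-0.26564) + (-0.11686) + (-0.07049) + (-0.34741) + (-0.17043) + (-0.34524)) = 1.31608 (working shown to 5 dp, full precision carried).
With S = 6 species, ln S = 1.79176, so J = 1.31608/1.79176 = 0.73452, i.e. 0.735 to 3 decimal places.

0.735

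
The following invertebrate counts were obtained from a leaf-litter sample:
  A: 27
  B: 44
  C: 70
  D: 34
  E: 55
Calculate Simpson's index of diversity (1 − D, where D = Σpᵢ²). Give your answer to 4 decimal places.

0.7780

Total N = 27+44+70+34+55 = 230, so the proportions are 0.117391, 0.191304, 0.304348, 0.147826, 0.23913 (working shown to 6 dp, full precision carried).
D = 0.117391² + 0.191304² + 0.304348² + 0.147826² + 0.23913² = 0.013781 + 0.036597 + 0.092628 + 0.021853 + 0.057183 = 0.222042.
So 1 − D = 0.777958, i.e. 0.7780 to 4 decimal places.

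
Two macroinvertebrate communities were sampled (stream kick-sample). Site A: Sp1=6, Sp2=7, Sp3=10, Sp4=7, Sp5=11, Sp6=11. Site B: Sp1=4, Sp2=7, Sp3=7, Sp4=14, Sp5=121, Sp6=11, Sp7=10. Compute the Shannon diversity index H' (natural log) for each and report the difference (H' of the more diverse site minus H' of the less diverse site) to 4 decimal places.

0.6240

Site A: N=52, proportions 0.1153846, 0.1346154, 0.1923077, 0.1346154, 0.2115385, 0.2115385, giving H' = 1.7633044 (working shown to 7 dp, full precision carried).
Site B: N=174, proportions 0.0229885, 0.0402299, 0.0402299, 0.0804598, 0.6954023, 0.0632184, 0.0574713, giving H' = 1.1393537.
Difference = |1.7633044 − 1.1393537| = 0.6239507, i.e. 0.6240 to 4 decimal places.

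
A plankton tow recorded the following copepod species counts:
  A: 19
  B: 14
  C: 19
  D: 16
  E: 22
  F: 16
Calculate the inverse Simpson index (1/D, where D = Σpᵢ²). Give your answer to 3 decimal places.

5.870

Total N = 19+14+19+16+22+16 = 106, so the proportions are 0.1792453, 0.1320755, 0.1792453, 0.1509434, 0.2075472, 0.1509434 (working shown to 7 dp, full precision carried).
D = 0.1792453² + 0.1320755² + 0.1792453² + 0.1509434² + 0.2075472² + 0.1509434² = 0.0321289 + 0.0174439 + 0.0321289 + 0.0227839 + 0.0430758 + 0.0227839 = 0.1703453.
So 1/D = 5.87043, i.e. 5.870 to 3 decimal places.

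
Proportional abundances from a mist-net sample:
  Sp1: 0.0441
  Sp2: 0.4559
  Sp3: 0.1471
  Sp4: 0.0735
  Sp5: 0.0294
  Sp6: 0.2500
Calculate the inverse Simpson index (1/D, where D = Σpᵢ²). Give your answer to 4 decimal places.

3.3312

D = 0.0441² + 0.4559² + 0.1471² + 0.0735² + 0.0294² + 0.25² = 0.00194481 + 0.20784481 + 0.02163841 + 0.00540225 + 0.00086436 + 0.06250000 = 0.30019464 (working shown to 8 dp, full precision carried).
So 1/D = 3.331172, i.e. 3.3312 to 4 decimal places.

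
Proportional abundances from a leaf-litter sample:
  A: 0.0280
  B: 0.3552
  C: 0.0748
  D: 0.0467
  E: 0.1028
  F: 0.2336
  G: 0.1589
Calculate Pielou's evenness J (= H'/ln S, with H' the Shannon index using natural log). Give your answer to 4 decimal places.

H' = −Σ pᵢ ln pᵢ = −((-0.100115) + (-0.367658) + (-0.193952) + (-0.143089) + (-0.233867) + (-0.339688) + (-0.292293)) = 1.670663 (working shown to 6 dp, full precision carried).
With S = 7 species, ln S = 1.945910, so J = 1.670663/1.945910 = 0.858551, i.e. 0.8586 to 4 decimal places.

0.8586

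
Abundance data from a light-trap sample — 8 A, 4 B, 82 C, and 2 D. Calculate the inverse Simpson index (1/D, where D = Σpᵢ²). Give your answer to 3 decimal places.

Total N = 8+4+82+2 = 96, so the proportions are 0.083333, 0.041667, 0.854167, 0.020833 (working shown to 6 dp, full precision carried).
D = 0.083333² + 0.041667² + 0.854167² + 0.020833² = 0.006944 + 0.001736 + 0.729601 + 0.000434 = 0.738715.
So 1/D = 1.35370, i.e. 1.354 to 3 decimal places.

1.354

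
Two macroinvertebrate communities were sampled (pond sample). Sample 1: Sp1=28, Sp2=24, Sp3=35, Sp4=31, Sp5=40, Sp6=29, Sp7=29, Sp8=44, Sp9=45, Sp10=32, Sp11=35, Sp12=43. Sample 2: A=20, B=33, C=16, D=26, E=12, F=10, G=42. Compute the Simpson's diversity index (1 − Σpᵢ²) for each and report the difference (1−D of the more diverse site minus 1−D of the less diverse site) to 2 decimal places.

0.09

Sample 1: N=415, proportions 0.0675, 0.0578, 0.0843, 0.0747, 0.0964, 0.0699, 0.0699, 0.106, 0.1084, 0.0771, 0.0843, 0.1036, giving 1−D = 0.9136 (working shown to 4 dp, full precision carried).
Sample 2: N=159, proportions 0.1258, 0.2075, 0.1006, 0.1635, 0.0755, 0.0629, 0.2642, giving 1−D = 0.8248.
Difference = |0.9136 − 0.8248| = 0.0888, i.e. 0.09 to 2 decimal places.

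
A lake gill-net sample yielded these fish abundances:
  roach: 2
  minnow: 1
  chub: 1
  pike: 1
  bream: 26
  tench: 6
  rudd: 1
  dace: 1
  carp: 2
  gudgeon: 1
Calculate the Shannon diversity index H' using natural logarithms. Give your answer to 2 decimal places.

Total N = 2+1+1+1+26+6+1+1+2+1 = 42, so the proportions are 0.0476, 0.0238, 0.0238, 0.0238, 0.619, 0.1429, 0.0238, 0.0238, 0.0476, 0.0238 (working shown to 4 dp, full precision carried).
Each pᵢ ln pᵢ term: 0.0476×(-3.0445)=-0.1450, 0.0238×(-3.7377)=-0.0890, 0.0238×(-3.7377)=-0.0890, 0.0238×(-3.7377)=-0.0890, 0.619×(-0.4796)=-0.2969, 0.1429×(-1.9459)=-0.2780, 0.0238×(-3.7377)=-0.0890, 0.0238×(-3.7377)=-0.0890, 0.0476×(-3.0445)=-0.1450, 0.0238×(-3.7377)=-0.0890.
Sum = -1.3988, so H' = 1.40.

1.40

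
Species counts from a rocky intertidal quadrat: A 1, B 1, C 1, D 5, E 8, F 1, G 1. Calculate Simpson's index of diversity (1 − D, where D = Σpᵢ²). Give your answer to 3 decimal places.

0.710

Total N = 1+1+1+5+8+1+1 = 18, so the proportions are 0.05556, 0.05556, 0.05556, 0.27778, 0.44444, 0.05556, 0.05556 (working shown to 5 dp, full precision carried).
D = 0.05556² + 0.05556² + 0.05556² + 0.27778² + 0.44444² + 0.05556² + 0.05556² = 0.00309 + 0.00309 + 0.00309 + 0.07716 + 0.19753 + 0.00309 + 0.00309 = 0.29012.
So 1 − D = 0.70988, i.e. 0.710 to 3 decimal places.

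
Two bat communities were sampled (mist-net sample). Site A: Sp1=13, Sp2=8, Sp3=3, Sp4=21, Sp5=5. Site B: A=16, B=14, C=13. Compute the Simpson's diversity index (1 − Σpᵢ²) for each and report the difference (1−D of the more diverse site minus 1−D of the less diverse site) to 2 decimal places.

0.05

Site A: N=50, proportions 0.26, 0.16, 0.06, 0.42, 0.1, giving 1−D = 0.7168 (working shown to 4 dp, full precision carried).
Site B: N=43, proportions 0.3721, 0.3256, 0.3023, giving 1−D = 0.6641.
Difference = |0.7168 − 0.6641| = 0.0527, i.e. 0.05 to 2 decimal places.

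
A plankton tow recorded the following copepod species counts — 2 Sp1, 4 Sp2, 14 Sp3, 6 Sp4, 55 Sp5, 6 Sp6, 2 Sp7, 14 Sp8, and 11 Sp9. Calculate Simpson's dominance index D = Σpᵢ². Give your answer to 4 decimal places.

Total N = 2+4+14+6+55+6+2+14+11 = 114, so the proportions are 0.017544, 0.035088, 0.122807, 0.052632, 0.482456, 0.052632, 0.017544, 0.122807, 0.096491 (working shown to 6 dp, full precision carried).
D = 0.017544² + 0.035088² + 0.122807² + 0.052632² + 0.482456² + 0.052632² + 0.017544² + 0.122807² + 0.096491² = 0.000308 + 0.001231 + 0.015082 + 0.002770 + 0.232764 + 0.002770 + 0.000308 + 0.015082 + 0.009311 = 0.279624.
To 4 decimal places, D = 0.2796.

0.2796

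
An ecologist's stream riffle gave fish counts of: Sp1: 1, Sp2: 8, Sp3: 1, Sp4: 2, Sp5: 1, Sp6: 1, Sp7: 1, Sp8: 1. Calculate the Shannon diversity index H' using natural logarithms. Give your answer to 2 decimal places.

Total N = 1+8+1+2+1+1+1+1 = 16, so the proportions are 0.0625, 0.5, 0.0625, 0.125, 0.0625, 0.0625, 0.0625, 0.0625 (working shown to 4 dp, full precision carried).
Each pᵢ ln pᵢ term: 0.0625×(-2.7726)=-0.1733, 0.5×(-0.6931)=-0.3466, 0.0625×(-2.7726)=-0.1733, 0.125×(-2.0794)=-0.2599, 0.0625×(-2.7726)=-0.1733, 0.0625×(-2.7726)=-0.1733, 0.0625×(-2.7726)=-0.1733, 0.0625×(-2.7726)=-0.1733.
Sum = -1.6462, so H' = 1.65.

1.65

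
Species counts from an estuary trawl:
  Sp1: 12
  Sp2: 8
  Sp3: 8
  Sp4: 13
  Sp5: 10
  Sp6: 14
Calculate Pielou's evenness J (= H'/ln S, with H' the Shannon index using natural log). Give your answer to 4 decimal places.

Total N = 12+8+8+13+10+14 = 65, so the proportions are 0.184615, 0.123077, 0.123077, 0.2, 0.153846, 0.215385 (working shown to 6 dp, full precision carried).
H' = −Σ pᵢ ln pᵢ = −((-0.311904) + (-0.257839) + (-0.257839) + (-0.321888) + (-0.287970) + (-0.330686)) = 1.768127.
With S = 6 species, ln S = 1.791759, so J = 1.768127/1.791759 = 0.986810, i.e. 0.9868 to 4 decimal places.

0.9868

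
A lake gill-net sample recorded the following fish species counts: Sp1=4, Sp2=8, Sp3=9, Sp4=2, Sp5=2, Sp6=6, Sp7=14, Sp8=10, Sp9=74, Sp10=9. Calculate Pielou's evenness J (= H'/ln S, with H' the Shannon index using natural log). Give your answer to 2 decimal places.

0.71

Total N = 4+8+9+2+2+6+14+10+74+9 = 138, so the proportions are 0.029, 0.058, 0.0652, 0.0145, 0.0145, 0.0435, 0.1014, 0.0725, 0.5362, 0.0652 (working shown to 4 dp, full precision carried).
H' = −Σ pᵢ ln pᵢ = −((-0.1026) + (-0.1651) + (-0.1780) + (-0.0614) + (-0.0614) + (-0.1363) + (-0.2321) + (-0.1902) + (-0.3342) + (-0.1780)) = 1.6394.
With S = 10 species, ln S = 2.3026, so J = 1.6394/2.3026 = 0.7120, i.e. 0.71 to 2 decimal places.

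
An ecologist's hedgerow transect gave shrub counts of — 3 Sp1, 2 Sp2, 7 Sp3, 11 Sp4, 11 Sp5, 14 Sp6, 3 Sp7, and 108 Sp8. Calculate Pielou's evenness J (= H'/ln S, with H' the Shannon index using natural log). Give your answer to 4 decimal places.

Total N = 3+2+7+11+11+14+3+108 = 159, so the proportions are 0.018868, 0.012579, 0.044025, 0.069182, 0.069182, 0.08805, 0.018868, 0.679245 (working shown to 6 dp, full precision carried).
H' = −Σ pᵢ ln pᵢ = −((-0.074911) + (-0.055041) + (-0.137490) + (-0.184787) + (-0.184787) + (-0.213949) + (-0.074911) + (-0.262714)) = 1.188590.
With S = 8 species, ln S = 2.079442, so J = 1.188590/2.079442 = 0.571591, i.e. 0.5716 to 4 decimal places.

0.5716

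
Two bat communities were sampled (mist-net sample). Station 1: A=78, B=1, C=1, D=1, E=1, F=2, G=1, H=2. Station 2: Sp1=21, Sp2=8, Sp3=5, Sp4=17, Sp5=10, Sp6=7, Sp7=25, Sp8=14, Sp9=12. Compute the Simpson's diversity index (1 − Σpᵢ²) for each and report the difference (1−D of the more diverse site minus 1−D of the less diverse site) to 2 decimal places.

0.67

Station 1: N=87, proportions 0.8966, 0.0115, 0.0115, 0.0115, 0.0115, 0.023, 0.0115, 0.023, giving 1−D = 0.1945 (working shown to 4 dp, full precision carried).
Station 2: N=119, proportions 0.1765, 0.0672, 0.042, 0.1429, 0.084, 0.0588, 0.2101, 0.1176, 0.1008, giving 1−D = 0.8635.
Difference = |0.1945 − 0.8635| = 0.6690, i.e. 0.67 to 2 decimal places.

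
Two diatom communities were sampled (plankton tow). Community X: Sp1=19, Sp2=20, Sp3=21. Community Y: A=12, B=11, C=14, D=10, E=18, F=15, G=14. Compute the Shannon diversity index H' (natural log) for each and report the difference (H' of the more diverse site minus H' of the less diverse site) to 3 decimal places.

0.831

Community X: N=60, proportions 0.31667, 0.33333, 0.35, giving H' = 1.09778 (working shown to 5 dp, full precision carried).
Community Y: N=94, proportions 0.12766, 0.11702, 0.14894, 0.10638, 0.19149, 0.15957, 0.14894, giving H' = 1.92880.
Difference = |1.09778 − 1.92880| = 0.83102, i.e. 0.831 to 3 decimal places.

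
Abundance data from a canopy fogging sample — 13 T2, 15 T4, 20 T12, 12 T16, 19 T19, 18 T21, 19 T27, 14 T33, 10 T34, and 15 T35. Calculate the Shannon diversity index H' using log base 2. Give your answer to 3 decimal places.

3.290

Total N = 13+15+20+12+19+18+19+14+10+15 = 155, so the proportions are 0.083871, 0.096774, 0.129032, 0.077419, 0.122581, 0.116129, 0.122581, 0.090323, 0.064516, 0.096774 (working shown to 6 dp, full precision carried).
Each pᵢ log₂ pᵢ term: 0.083871×(-3.575685)=-0.299896, 0.096774×(-3.369234)=-0.326055, 0.129032×(-2.954196)=-0.381187, 0.077419×(-3.691162)=-0.285767, 0.122581×(-3.028197)=-0.371198, 0.116129×(-3.106199)=-0.360720, 0.122581×(-3.028197)=-0.371198, 0.090323×(-3.468769)=-0.313308, 0.064516×(-3.954196)=-0.255109, 0.096774×(-3.369234)=-0.326055.
Sum = -3.290494, so H' = 3.290.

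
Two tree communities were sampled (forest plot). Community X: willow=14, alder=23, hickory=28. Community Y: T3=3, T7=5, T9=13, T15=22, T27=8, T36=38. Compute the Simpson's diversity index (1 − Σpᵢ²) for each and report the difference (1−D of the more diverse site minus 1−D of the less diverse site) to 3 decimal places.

Community X: N=65, proportions 0.21538, 0.35385, 0.43077, giving 1−D = 0.64284 (working shown to 5 dp, full precision carried).
Community Y: N=89, proportions 0.03371, 0.05618, 0.14607, 0.24719, 0.08989, 0.42697, giving 1−D = 0.72289.
Difference = |0.64284 − 0.72289| = 0.08005, i.e. 0.080 to 3 decimal places.

0.080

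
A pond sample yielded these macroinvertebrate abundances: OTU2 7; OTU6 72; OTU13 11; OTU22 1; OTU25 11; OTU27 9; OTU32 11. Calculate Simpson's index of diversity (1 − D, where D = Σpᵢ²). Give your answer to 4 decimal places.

Total N = 7+72+11+1+11+9+11 = 122, so the proportions are 0.057377, 0.590164, 0.090164, 0.008197, 0.090164, 0.07377, 0.090164 (working shown to 6 dp, full precision carried).
D = 0.057377² + 0.590164² + 0.090164² + 0.008197² + 0.090164² + 0.07377² + 0.090164² = 0.003292 + 0.348293 + 0.008130 + 0.000067 + 0.008130 + 0.005442 + 0.008130 = 0.381483.
So 1 − D = 0.618517, i.e. 0.6185 to 4 decimal places.

0.6185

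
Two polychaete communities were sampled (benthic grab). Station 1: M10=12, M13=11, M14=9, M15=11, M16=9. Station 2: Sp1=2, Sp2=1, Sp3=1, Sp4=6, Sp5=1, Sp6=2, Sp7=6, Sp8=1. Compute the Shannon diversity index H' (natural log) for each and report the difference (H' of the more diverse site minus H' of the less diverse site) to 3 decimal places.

0.179

Station 1: N=52, proportions 0.23077, 0.21154, 0.17308, 0.21154, 0.17308, giving H' = 1.60273 (working shown to 5 dp, full precision carried).
Station 2: N=20, proportions 0.1, 0.05, 0.05, 0.3, 0.05, 0.1, 0.3, 0.05, giving H' = 1.78205.
Difference = |1.60273 − 1.78205| = 0.17932, i.e. 0.179 to 3 decimal places.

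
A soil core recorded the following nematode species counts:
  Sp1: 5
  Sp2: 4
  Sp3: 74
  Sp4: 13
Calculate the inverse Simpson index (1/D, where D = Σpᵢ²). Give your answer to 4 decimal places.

1.6208

Total N = 5+4+74+13 = 96, so the proportions are 0.0520833, 0.0416667, 0.7708333, 0.1354167 (working shown to 7 dp, full precision carried).
D = 0.0520833² + 0.0416667² + 0.7708333² + 0.1354167² = 0.0027127 + 0.0017361 + 0.5941840 + 0.0183377 = 0.6169705.
So 1/D = 1.620823, i.e. 1.6208 to 4 decimal places.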